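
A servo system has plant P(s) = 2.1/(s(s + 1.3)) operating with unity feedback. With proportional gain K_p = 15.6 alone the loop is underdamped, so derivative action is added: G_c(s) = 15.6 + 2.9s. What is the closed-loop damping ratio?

Forward path: (15.6 + 2.9s)·2.1/(s(s+1.3)). The closed-loop characteristic equation is s² + (1.3 + 2.1·2.9)s + 2.1·15.6 = 0.
That is s² + 7.39s + 32.76 = 0, so ω_n = 5.724 rad/s and ζ = 7.39/(2·5.724) = 0.6456.

ζ = 0.646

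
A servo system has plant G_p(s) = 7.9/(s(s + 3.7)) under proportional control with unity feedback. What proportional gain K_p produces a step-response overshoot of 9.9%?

K_p = 1.23

From %OS = 100·exp(−πζ/√(1−ζ²)) = 9.9%, ζ = −ln(0.099)/√(π²+ln²(0.099)) = 0.5928.
Characteristic equation s² + 3.7s + 7.9K_p = 0 gives ζ = 3.7/(2√(7.9K_p)).
Setting ζ = 0.5928: √(7.9K_p) = 3.7/(2·0.5928) = 3.121, so K_p = 9.738/7.9 = 1.23.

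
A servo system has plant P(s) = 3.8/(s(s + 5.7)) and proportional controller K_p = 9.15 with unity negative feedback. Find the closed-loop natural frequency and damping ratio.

1 + K_p·P(s) = 0 gives s² + 5.7s + 34.77 = 0.
So ω_n² = 34.77 ⇒ ω_n = 5.897 rad/s, and ζ = 5.7/(2ω_n) = 0.483.

ω_n = 5.9 rad/s, ζ = 0.483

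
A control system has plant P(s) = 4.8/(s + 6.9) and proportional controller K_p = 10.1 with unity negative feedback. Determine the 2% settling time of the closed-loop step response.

T_s ≈ 0.0722 s

Closed-loop transfer function: T(s) = K_p·P(s)/(1 + K_p·P(s)) = 48.48/(s + 6.9 + 48.48) = 48.48/(s + 55.38).
Time constant τ = 1/55.38 = 0.01806 s, so the 2% settling time is about 4τ = 0.0722 s.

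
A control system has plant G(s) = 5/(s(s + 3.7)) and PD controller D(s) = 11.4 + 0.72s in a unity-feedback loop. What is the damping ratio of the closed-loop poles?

Forward path: (11.4 + 0.72s)·5/(s(s+3.7)). The closed-loop characteristic equation is s² + (3.7 + 5·0.72)s + 5·11.4 = 0.
That is s² + 7.3s + 57 = 0, so ω_n = 7.55 rad/s and ζ = 7.3/(2·7.55) = 0.4835.

ζ = 0.483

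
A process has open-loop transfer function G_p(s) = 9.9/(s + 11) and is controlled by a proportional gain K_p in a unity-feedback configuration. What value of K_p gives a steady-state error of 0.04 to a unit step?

For a type-0 loop with proportional control, e_ss = 1/(1 + K_p·G_p(0)).
G_p(0) = 0.9. Require 1/(1 + K_p·0.9) = 0.04, so 1 + 0.9·K_p = 25.
K_p = (25 − 1)/0.9 = 26.7.

K_p = 26.7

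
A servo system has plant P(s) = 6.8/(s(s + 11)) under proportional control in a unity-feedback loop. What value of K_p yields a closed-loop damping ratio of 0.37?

Closed-loop characteristic equation: s² + 11s + K_p·6.8 = 0.
So ω_n = √(6.8K_p) and 2ζω_n = 11, giving ζ = 11/(2√(6.8K_p)).
Setting ζ = 0.37: √(6.8K_p) = 11/(2·0.37) = 14.86, so K_p = 221/6.8 = 32.5.

K_p = 32.5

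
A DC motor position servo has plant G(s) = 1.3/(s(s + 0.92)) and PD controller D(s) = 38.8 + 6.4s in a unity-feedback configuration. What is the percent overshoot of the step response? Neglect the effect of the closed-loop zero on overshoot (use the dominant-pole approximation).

Forward path: (38.8 + 6.4s)·1.3/(s(s+0.92)). The closed-loop characteristic equation is s² + (0.92 + 1.3·6.4)s + 1.3·38.8 = 0.
That is s² + 9.24s + 50.44 = 0, so ω_n = 7.102 rad/s and ζ = 9.24/(2·7.102) = 0.6505.
%OS = 100·exp(−πζ/√(1−ζ²)) = 6.78%.

6.78%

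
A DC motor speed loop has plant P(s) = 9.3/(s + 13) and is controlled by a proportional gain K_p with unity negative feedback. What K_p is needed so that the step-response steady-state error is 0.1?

The loop is type 0, so e_ss(step) = 1/(1 + K_pos) with K_pos = K_p·P(0).
P(0) = 0.7154. Require 1/(1 + K_p·0.7154) = 0.1, so 1 + 0.7154·K_p = 10.
K_p = (10 − 1)/0.7154 = 12.6.

K_p = 12.6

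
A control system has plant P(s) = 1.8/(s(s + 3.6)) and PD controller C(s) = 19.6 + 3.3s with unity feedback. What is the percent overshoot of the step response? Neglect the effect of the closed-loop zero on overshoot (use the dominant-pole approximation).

1.45%

Forward path: (19.6 + 3.3s)·1.8/(s(s+3.6)). The closed-loop characteristic equation is s² + (3.6 + 1.8·3.3)s + 1.8·19.6 = 0.
That is s² + 9.54s + 35.28 = 0, so ω_n = 5.94 rad/s and ζ = 9.54/(2·5.94) = 0.8031.
%OS = 100·exp(−πζ/√(1−ζ²)) = 1.45%.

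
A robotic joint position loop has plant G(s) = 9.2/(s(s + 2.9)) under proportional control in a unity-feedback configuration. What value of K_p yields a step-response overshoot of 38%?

From %OS = 100·exp(−πζ/√(1−ζ²)) = 38%, ζ = −ln(0.38)/√(π²+ln²(0.38)) = 0.2943.
Characteristic equation s² + 2.9s + 9.2K_p = 0 gives ζ = 2.9/(2√(9.2K_p)).
Setting ζ = 0.2943: √(9.2K_p) = 2.9/(2·0.2943) = 4.926, so K_p = 24.27/9.2 = 2.64.

K_p = 2.64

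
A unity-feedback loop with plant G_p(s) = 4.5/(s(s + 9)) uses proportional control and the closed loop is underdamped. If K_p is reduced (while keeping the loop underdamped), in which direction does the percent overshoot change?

ζ = 9/(2√(4.5K_p)) rises as K_p falls; higher damping means less overshoot.

decrease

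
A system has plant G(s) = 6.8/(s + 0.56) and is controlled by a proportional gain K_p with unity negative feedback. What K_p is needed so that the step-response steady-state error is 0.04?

For a type-0 loop with proportional control, e_ss = 1/(1 + K_p·G(0)).
G(0) = 12.14. Require 1/(1 + K_p·12.14) = 0.04, so 1 + 12.14·K_p = 25.
K_p = (25 − 1)/12.14 = 1.98.

K_p = 1.98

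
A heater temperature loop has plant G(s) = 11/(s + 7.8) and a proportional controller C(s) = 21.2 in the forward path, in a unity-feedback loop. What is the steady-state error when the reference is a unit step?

The loop is type 0. Static position error constant K_pos = C(0)·G(0) = 21.2·1.41 = 29.9.
Steady-state error to a unit step: e_ss = 1/(1+K_pos) = 1/30.9 = 0.0324.

0.0324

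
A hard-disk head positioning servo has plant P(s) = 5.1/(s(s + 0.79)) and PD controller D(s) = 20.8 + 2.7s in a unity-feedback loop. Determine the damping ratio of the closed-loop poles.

Forward path: (20.8 + 2.7s)·5.1/(s(s+0.79)). The closed-loop characteristic equation is s² + (0.79 + 5.1·2.7)s + 5.1·20.8 = 0.
That is s² + 14.56s + 106.1 = 0, so ω_n = 10.3 rad/s and ζ = 14.56/(2·10.3) = 0.7068.

ζ = 0.707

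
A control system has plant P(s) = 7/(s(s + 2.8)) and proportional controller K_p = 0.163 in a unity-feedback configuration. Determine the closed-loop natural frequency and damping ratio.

ω_n = 1.07 rad/s, ζ = 1.31

The closed-loop denominator is s(s+2.8) + 0.163·7 = s² + 2.8s + 1.141.
Matching s² + 2ζω_n s + ω_n²: ω_n = √1.141 = 1.068 rad/s and 2ζω_n = 2.8, so ζ = 2.8/(2·1.068) = 1.31.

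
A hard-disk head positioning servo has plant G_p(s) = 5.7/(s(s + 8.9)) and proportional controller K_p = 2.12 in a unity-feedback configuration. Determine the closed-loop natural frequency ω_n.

The closed-loop denominator is s(s+8.9) + 2.12·5.7 = s² + 8.9s + 12.08.
Matching s² + 2ζω_n s + ω_n²: ω_n = √12.08 = 3.476 rad/s and 2ζω_n = 8.9, so ζ = 8.9/(2·3.476) = 1.28.

ω_n = 3.48 rad/s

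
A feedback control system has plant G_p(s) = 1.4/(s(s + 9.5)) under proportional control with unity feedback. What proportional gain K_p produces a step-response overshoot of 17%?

From %OS = 100·exp(−πζ/√(1−ζ²)) = 17%, ζ = −ln(0.17)/√(π²+ln²(0.17)) = 0.4913.
Characteristic equation s² + 9.5s + 1.4K_p = 0 gives ζ = 9.5/(2√(1.4K_p)).
Setting ζ = 0.4913: √(1.4K_p) = 9.5/(2·0.4913) = 9.669, so K_p = 93.48/1.4 = 66.8.

K_p = 66.8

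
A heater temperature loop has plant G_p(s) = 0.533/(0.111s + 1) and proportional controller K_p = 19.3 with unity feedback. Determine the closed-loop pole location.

Closed loop: T(s) = K_p·G_p/(1+K_p·G_p) = 10.29/(0.111s + 1 + 10.29), with pole at s = −(1 + 10.29)/0.111 = −101.7.

s = -101.7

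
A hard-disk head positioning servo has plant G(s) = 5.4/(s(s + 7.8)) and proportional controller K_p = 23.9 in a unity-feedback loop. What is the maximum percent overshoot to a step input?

From 1 + K_pG(s) = 0: s² + 7.8s + 129.1 = 0 ⇒ ω_n = 11.36, ζ = 0.3433.
%OS = 100·exp(−πζ/√(1−ζ²)) = 100·exp(−π·0.3433/√0.8821) = 31.7%.

31.7%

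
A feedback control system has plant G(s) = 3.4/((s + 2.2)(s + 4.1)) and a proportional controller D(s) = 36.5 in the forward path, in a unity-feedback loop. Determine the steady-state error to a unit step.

The loop is type 0. Static position error constant K_pos = D(0)·G(0) = 36.5·0.3769 = 13.76.
Steady-state error to a unit step: e_ss = 1/(1+K_pos) = 1/14.76 = 0.0678.

0.0678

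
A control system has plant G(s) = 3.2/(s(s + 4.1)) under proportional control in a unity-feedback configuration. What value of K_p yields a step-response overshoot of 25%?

From %OS = 100·exp(−πζ/√(1−ζ²)) = 25%, ζ = −ln(0.25)/√(π²+ln²(0.25)) = 0.4037.
Characteristic equation s² + 4.1s + 3.2K_p = 0 gives ζ = 4.1/(2√(3.2K_p)).
Setting ζ = 0.4037: √(3.2K_p) = 4.1/(2·0.4037) = 5.078, so K_p = 25.78/3.2 = 8.06.

K_p = 8.06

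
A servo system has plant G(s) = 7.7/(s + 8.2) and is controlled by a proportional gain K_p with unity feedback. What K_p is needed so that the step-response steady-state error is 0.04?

Steady-state error for a unit step on this type-0 loop is 1/(1 + K_p·G(0)).
G(0) = 0.939. Require 1/(1 + K_p·0.939) = 0.04, so 1 + 0.939·K_p = 25.
K_p = (25 − 1)/0.939 = 25.6.

K_p = 25.6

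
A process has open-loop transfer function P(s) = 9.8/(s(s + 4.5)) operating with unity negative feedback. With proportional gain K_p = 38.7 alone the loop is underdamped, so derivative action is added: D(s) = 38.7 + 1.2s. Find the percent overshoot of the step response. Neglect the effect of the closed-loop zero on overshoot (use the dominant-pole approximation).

Forward path: (38.7 + 1.2s)·9.8/(s(s+4.5)). The closed-loop characteristic equation is s² + (4.5 + 9.8·1.2)s + 9.8·38.7 = 0.
That is s² + 16.26s + 379.3 = 0, so ω_n = 19.47 rad/s and ζ = 16.26/(2·19.47) = 0.4175.
%OS = 100·exp(−πζ/√(1−ζ²)) = 23.6%.

23.6%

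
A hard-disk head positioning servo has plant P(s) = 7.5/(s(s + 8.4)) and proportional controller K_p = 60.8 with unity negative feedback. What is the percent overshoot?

The closed-loop denominator s² + 8.4s + 456 gives ω_n = √456 = 21.35 and ζ = 8.4/(2ω_n) = 0.1967.
%OS = 100·exp(−πζ/√(1−ζ²)) = 100·exp(−π·0.1967/√0.9613) = 53.2%.

53.2%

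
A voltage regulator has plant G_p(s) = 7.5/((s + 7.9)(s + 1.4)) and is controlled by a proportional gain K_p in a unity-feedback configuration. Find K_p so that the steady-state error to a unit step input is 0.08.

K_p = 17

Steady-state error for a unit step on this type-0 loop is 1/(1 + K_p·G_p(0)).
G_p(0) = 0.6781. Require 1/(1 + K_p·0.6781) = 0.08, so 1 + 0.6781·K_p = 12.5.
K_p = (12.5 − 1)/0.6781 = 17.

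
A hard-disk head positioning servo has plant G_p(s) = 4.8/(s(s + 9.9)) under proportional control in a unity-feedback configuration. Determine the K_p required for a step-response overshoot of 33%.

K_p = 46.1

From %OS = 100·exp(−πζ/√(1−ζ²)) = 33%, ζ = −ln(0.33)/√(π²+ln²(0.33)) = 0.3328.
Characteristic equation s² + 9.9s + 4.8K_p = 0 gives ζ = 9.9/(2√(4.8K_p)).
Setting ζ = 0.3328: √(4.8K_p) = 9.9/(2·0.3328) = 14.87, so K_p = 221.3/4.8 = 46.1.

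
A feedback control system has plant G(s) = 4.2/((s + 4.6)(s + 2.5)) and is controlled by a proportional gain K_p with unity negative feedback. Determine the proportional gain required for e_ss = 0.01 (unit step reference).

The loop is type 0, so e_ss(step) = 1/(1 + K_pos) with K_pos = K_p·G(0).
G(0) = 0.3652. Require 1/(1 + K_p·0.3652) = 0.01, so 1 + 0.3652·K_p = 100.
K_p = (100 − 1)/0.3652 = 271.

K_p = 271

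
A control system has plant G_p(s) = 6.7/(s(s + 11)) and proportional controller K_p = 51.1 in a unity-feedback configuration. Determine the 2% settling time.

T_s ≈ 0.727 s

Closed-loop characteristic equation: s² + 11s + 342.4 = 0, so ω_n = 18.5 rad/s and ζ = 11/(2·18.5) = 0.2972.
2% settling time T_s ≈ 4/(ζω_n) = 4/5.5 = 0.727 s.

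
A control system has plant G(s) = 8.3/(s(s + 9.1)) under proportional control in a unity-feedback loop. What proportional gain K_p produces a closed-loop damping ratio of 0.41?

Closed-loop characteristic equation: s² + 9.1s + K_p·8.3 = 0.
So ω_n = √(8.3K_p) and 2ζω_n = 9.1, giving ζ = 9.1/(2√(8.3K_p)).
Setting ζ = 0.41: √(8.3K_p) = 9.1/(2·0.41) = 11.1, so K_p = 123.2/8.3 = 14.8.

K_p = 14.8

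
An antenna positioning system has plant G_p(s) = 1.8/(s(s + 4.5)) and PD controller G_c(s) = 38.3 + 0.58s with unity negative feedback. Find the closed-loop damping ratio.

Forward path: (38.3 + 0.58s)·1.8/(s(s+4.5)). The closed-loop characteristic equation is s² + (4.5 + 1.8·0.58)s + 1.8·38.3 = 0.
That is s² + 5.544s + 68.94 = 0, so ω_n = 8.303 rad/s and ζ = 5.544/(2·8.303) = 0.3339.

ζ = 0.334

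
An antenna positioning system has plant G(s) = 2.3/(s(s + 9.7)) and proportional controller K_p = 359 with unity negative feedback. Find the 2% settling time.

T_s ≈ 0.825 s

Closed-loop characteristic equation: s² + 9.7s + 825.7 = 0, so ω_n = 28.73 rad/s and ζ = 9.7/(2·28.73) = 0.1688.
2% settling time T_s ≈ 4/(ζω_n) = 4/4.85 = 0.825 s.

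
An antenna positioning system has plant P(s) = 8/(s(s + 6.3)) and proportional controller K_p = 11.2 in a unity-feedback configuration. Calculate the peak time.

Closed-loop characteristic equation: s² + 6.3s + 89.6 = 0, so ω_n = 9.466 rad/s and ζ = 6.3/(2·9.466) = 0.3328.
Damped frequency ω_d = ω_n√(1−ζ²) = 8.926 rad/s, so peak time T_p = π/ω_d = 0.352 s.

T_p = 0.352 s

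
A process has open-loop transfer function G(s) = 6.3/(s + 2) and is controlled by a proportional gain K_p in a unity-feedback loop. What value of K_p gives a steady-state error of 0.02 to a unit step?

The loop is type 0, so e_ss(step) = 1/(1 + K_pos) with K_pos = K_p·G(0).
G(0) = 3.15. Require 1/(1 + K_p·3.15) = 0.02, so 1 + 3.15·K_p = 50.
K_p = (50 − 1)/3.15 = 15.6.

K_p = 15.6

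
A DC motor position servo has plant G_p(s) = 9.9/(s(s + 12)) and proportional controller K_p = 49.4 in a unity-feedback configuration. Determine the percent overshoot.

The closed-loop denominator s² + 12s + 489.1 gives ω_n = √489.1 = 22.11 and ζ = 12/(2ω_n) = 0.2713.
%OS = 100·exp(−πζ/√(1−ζ²)) = 100·exp(−π·0.2713/√0.9264) = 41.2%.

41.2%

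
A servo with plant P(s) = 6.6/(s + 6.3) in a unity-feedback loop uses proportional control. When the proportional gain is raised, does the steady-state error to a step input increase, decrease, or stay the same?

decrease

The position error constant K_pos = K_p·P(0) grows with K_p, and e_ss = 1/(1+K_pos) falls.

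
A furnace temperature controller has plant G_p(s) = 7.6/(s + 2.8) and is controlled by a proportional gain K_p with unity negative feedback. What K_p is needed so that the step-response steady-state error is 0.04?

For a type-0 loop with proportional control, e_ss = 1/(1 + K_p·G_p(0)).
G_p(0) = 2.714. Require 1/(1 + K_p·2.714) = 0.04, so 1 + 2.714·K_p = 25.
K_p = (25 − 1)/2.714 = 8.84.

K_p = 8.84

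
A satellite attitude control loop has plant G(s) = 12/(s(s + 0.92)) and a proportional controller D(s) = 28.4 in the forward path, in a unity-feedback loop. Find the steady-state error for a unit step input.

The open loop D(s)G(s) has a pole at the origin (type 1), so the static position error constant is infinite and e_ss = 1/(1+∞) = 0.

0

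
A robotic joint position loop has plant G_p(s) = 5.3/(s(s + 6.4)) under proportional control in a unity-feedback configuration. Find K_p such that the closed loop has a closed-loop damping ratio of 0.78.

Closed-loop characteristic equation: s² + 6.4s + K_p·5.3 = 0.
So ω_n = √(5.3K_p) and 2ζω_n = 6.4, giving ζ = 6.4/(2√(5.3K_p)).
Setting ζ = 0.78: √(5.3K_p) = 6.4/(2·0.78) = 4.103, so K_p = 16.83/5.3 = 3.18.

K_p = 3.18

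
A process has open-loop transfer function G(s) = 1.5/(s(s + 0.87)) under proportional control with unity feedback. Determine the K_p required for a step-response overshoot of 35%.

From %OS = 100·exp(−πζ/√(1−ζ²)) = 35%, ζ = −ln(0.35)/√(π²+ln²(0.35)) = 0.3169.
Characteristic equation s² + 0.87s + 1.5K_p = 0 gives ζ = 0.87/(2√(1.5K_p)).
Setting ζ = 0.3169: √(1.5K_p) = 0.87/(2·0.3169) = 1.372, so K_p = 1.884/1.5 = 1.26.

K_p = 1.26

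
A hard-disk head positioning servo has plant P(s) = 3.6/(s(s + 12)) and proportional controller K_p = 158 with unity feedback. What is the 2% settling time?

The closed-loop denominator s² + 12s + 568.8 gives ω_n = √568.8 = 23.85 and ζ = 12/(2ω_n) = 0.2516.
2% settling time T_s ≈ 4/(ζω_n) = 4/6 = 0.667 s.

T_s ≈ 0.667 s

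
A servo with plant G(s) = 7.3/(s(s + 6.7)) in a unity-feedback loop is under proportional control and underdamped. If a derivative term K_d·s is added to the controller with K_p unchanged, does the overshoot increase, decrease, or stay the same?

With PD the characteristic equation becomes s² + (a + K·K_d)s + K·K_p = 0; the damping term grows, ζ rises, overshoot falls.

decrease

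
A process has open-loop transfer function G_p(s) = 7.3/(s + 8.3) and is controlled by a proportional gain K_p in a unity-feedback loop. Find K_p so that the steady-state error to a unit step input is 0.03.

Steady-state error for a unit step on this type-0 loop is 1/(1 + K_p·G_p(0)).
G_p(0) = 0.8795. Require 1/(1 + K_p·0.8795) = 0.03, so 1 + 0.8795·K_p = 33.33.
K_p = (33.33 − 1)/0.8795 = 36.8.

K_p = 36.8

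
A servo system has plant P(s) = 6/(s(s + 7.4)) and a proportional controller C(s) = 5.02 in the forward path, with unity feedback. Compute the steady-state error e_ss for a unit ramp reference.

0.246

The loop has one pole at the origin (type 1). Velocity error constant K_v = lim_{s→0} s·C(s)P(s) = 5.02·6/7.4 = 4.07.
Steady-state error to a unit ramp: e_ss = 1/K_v = 0.246.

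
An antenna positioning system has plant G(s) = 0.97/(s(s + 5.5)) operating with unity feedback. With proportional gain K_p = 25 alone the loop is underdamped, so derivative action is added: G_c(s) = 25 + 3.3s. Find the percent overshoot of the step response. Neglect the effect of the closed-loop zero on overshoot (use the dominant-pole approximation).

Forward path: (25 + 3.3s)·0.97/(s(s+5.5)). The closed-loop characteristic equation is s² + (5.5 + 0.97·3.3)s + 0.97·25 = 0.
That is s² + 8.701s + 24.25 = 0, so ω_n = 4.924 rad/s and ζ = 8.701/(2·4.924) = 0.8835.
%OS = 100·exp(−πζ/√(1−ζ²)) = 0.267%.

0.267%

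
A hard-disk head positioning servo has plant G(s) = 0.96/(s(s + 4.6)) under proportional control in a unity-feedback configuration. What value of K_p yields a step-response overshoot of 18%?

K_p = 24

From %OS = 100·exp(−πζ/√(1−ζ²)) = 18%, ζ = −ln(0.18)/√(π²+ln²(0.18)) = 0.4791.
Characteristic equation s² + 4.6s + 0.96K_p = 0 gives ζ = 4.6/(2√(0.96K_p)).
Setting ζ = 0.4791: √(0.96K_p) = 4.6/(2·0.4791) = 4.801, so K_p = 23.05/0.96 = 24.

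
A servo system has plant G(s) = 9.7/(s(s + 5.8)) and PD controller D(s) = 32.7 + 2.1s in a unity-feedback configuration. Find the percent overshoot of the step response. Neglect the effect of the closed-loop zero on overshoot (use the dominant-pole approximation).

Forward path: (32.7 + 2.1s)·9.7/(s(s+5.8)). The closed-loop characteristic equation is s² + (5.8 + 9.7·2.1)s + 9.7·32.7 = 0.
That is s² + 26.17s + 317.2 = 0, so ω_n = 17.81 rad/s and ζ = 26.17/(2·17.81) = 0.7347.
%OS = 100·exp(−πζ/√(1−ζ²)) = 3.33%.

3.33%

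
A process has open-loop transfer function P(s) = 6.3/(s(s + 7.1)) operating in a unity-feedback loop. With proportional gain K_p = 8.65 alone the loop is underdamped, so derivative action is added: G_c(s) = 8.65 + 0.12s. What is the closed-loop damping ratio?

Forward path: (8.65 + 0.12s)·6.3/(s(s+7.1)). The closed-loop characteristic equation is s² + (7.1 + 6.3·0.12)s + 6.3·8.65 = 0.
That is s² + 7.856s + 54.49 = 0, so ω_n = 7.382 rad/s and ζ = 7.856/(2·7.382) = 0.5321.

ζ = 0.532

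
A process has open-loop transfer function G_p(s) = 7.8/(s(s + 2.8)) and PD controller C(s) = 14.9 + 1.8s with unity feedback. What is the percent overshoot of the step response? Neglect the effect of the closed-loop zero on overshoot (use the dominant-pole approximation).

Forward path: (14.9 + 1.8s)·7.8/(s(s+2.8)). The closed-loop characteristic equation is s² + (2.8 + 7.8·1.8)s + 7.8·14.9 = 0.
That is s² + 16.84s + 116.2 = 0, so ω_n = 10.78 rad/s and ζ = 16.84/(2·10.78) = 0.781.
%OS = 100·exp(−πζ/√(1−ζ²)) = 1.97%.

1.97%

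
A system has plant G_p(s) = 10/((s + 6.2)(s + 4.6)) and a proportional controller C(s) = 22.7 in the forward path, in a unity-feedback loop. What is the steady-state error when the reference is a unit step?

0.112

The loop is type 0. Static position error constant K_pos = C(0)·G_p(0) = 22.7·0.3506 = 7.959.
Steady-state error to a unit step: e_ss = 1/(1+K_pos) = 1/8.959 = 0.112.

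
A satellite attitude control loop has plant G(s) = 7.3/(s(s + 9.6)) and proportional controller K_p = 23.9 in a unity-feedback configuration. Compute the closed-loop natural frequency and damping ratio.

ω_n = 13.2 rad/s, ζ = 0.363

With unity feedback the closed-loop characteristic equation is s² + 9.6s + 23.9·7.3 = s² + 9.6s + 174.5 = 0.
So ω_n² = 174.5 ⇒ ω_n = 13.21 rad/s, and ζ = 9.6/(2ω_n) = 0.363.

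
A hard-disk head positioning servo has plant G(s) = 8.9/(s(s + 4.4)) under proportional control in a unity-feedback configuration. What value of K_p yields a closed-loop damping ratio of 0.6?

Closed-loop characteristic equation: s² + 4.4s + K_p·8.9 = 0.
So ω_n = √(8.9K_p) and 2ζω_n = 4.4, giving ζ = 4.4/(2√(8.9K_p)).
Setting ζ = 0.6: √(8.9K_p) = 4.4/(2·0.6) = 3.667, so K_p = 13.44/8.9 = 1.51.

K_p = 1.51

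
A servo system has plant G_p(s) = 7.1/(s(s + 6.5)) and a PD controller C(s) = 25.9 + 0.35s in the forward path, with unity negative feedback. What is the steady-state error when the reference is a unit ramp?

0.0353

The loop has one pole at the origin (type 1). Velocity error constant K_v = lim_{s→0} s·C(s)G_p(s) = 25.9·7.1/6.5 = 28.29.
Steady-state error to a unit ramp: e_ss = 1/K_v = 0.0353.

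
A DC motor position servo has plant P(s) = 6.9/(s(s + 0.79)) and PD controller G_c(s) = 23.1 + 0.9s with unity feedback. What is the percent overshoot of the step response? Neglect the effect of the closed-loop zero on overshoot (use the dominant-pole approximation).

40.4%

Forward path: (23.1 + 0.9s)·6.9/(s(s+0.79)). The closed-loop characteristic equation is s² + (0.79 + 6.9·0.9)s + 6.9·23.1 = 0.
That is s² + 7s + 159.4 = 0, so ω_n = 12.62 rad/s and ζ = 7/(2·12.62) = 0.2772.
%OS = 100·exp(−πζ/√(1−ζ²)) = 40.4%.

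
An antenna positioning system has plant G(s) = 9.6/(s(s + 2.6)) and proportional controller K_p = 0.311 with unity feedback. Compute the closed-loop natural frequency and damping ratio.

ω_n = 1.73 rad/s, ζ = 0.752

1 + K_p·G(s) = 0 gives s² + 2.6s + 2.986 = 0.
So ω_n² = 2.986 ⇒ ω_n = 1.728 rad/s, and ζ = 2.6/(2ω_n) = 0.752.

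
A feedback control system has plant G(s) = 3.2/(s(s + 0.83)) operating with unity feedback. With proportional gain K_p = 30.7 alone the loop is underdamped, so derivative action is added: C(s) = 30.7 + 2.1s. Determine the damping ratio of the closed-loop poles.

ζ = 0.381

Forward path: (30.7 + 2.1s)·3.2/(s(s+0.83)). The closed-loop characteristic equation is s² + (0.83 + 3.2·2.1)s + 3.2·30.7 = 0.
That is s² + 7.55s + 98.24 = 0, so ω_n = 9.912 rad/s and ζ = 7.55/(2·9.912) = 0.3809.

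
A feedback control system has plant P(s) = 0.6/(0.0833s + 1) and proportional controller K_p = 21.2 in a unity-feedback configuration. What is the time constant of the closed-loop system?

Closed loop: T(s) = K_p·P/(1+K_p·P) = 12.72/(0.0833s + 1 + 12.72), with pole at s = −(1 + 12.72)/0.0833 = −164.7.
Closed-loop time constant τ = 1/164.7 = 0.00607 s.

τ = 0.00607 s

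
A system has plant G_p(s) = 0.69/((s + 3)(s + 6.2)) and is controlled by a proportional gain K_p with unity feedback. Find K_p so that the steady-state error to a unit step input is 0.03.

The loop is type 0, so e_ss(step) = 1/(1 + K_pos) with K_pos = K_p·G_p(0).
G_p(0) = 0.0371. Require 1/(1 + K_p·0.0371) = 0.03, so 1 + 0.0371·K_p = 33.33.
K_p = (33.33 − 1)/0.0371 = 872.

K_p = 872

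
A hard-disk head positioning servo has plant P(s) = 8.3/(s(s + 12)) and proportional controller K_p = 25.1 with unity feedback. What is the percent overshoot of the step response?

Closed-loop characteristic equation: s² + 12s + 208.3 = 0, so ω_n = 14.43 rad/s and ζ = 12/(2·14.43) = 0.4157.
%OS = 100·exp(−πζ/√(1−ζ²)) = 100·exp(−π·0.4157/√0.8272) = 23.8%.

23.8%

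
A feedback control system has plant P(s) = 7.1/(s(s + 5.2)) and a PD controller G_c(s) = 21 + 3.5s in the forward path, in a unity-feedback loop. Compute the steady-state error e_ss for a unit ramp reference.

0.0349

The loop has one pole at the origin (type 1). Velocity error constant K_v = lim_{s→0} s·G_c(s)P(s) = 21·7.1/5.2 = 28.67.
Steady-state error to a unit ramp: e_ss = 1/K_v = 0.0349.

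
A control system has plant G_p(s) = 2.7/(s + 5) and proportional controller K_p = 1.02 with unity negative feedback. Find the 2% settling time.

T_s ≈ 0.516 s

Closed-loop transfer function: T(s) = K_p·G_p(s)/(1 + K_p·G_p(s)) = 2.754/(s + 5 + 2.754) = 2.754/(s + 7.754).
Time constant τ = 1/7.754 = 0.129 s, so the 2% settling time is about 4τ = 0.516 s.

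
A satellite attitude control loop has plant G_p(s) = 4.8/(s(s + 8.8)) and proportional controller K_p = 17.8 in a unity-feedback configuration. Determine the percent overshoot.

From 1 + K_pG_p(s) = 0: s² + 8.8s + 85.44 = 0 ⇒ ω_n = 9.243, ζ = 0.476.
%OS = 100·exp(−πζ/√(1−ζ²)) = 100·exp(−π·0.476/√0.7734) = 18.3%.

18.3%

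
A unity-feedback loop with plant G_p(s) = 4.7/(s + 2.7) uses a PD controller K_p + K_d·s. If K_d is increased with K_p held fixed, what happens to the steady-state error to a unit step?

unchanged

K_d affects only the transient (the s-coefficient); the DC loop gain, and hence e_ss, depends only on K_p.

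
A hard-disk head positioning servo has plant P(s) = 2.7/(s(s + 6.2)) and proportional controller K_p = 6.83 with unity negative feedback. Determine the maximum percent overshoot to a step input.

3.77%

From 1 + K_pP(s) = 0: s² + 6.2s + 18.44 = 0 ⇒ ω_n = 4.294, ζ = 0.7219.
%OS = 100·exp(−πζ/√(1−ζ²)) = 100·exp(−π·0.7219/√0.4789) = 3.77%.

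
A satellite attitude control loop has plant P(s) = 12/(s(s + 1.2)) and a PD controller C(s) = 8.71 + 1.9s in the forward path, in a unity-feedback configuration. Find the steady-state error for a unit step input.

0

The open loop C(s)P(s) has a pole at the origin (type 1), so the static position error constant is infinite and e_ss = 1/(1+∞) = 0.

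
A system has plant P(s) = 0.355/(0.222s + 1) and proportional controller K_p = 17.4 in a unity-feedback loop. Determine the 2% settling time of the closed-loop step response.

T_s ≈ 0.124 s

Closed loop: T(s) = K_p·P/(1+K_p·P) = 6.177/(0.222s + 1 + 6.177), with pole at s = −(1 + 6.177)/0.222 = −32.33.
τ = 1/32.33 = 0.03093 s, so 2% settling time ≈ 4τ = 0.124 s.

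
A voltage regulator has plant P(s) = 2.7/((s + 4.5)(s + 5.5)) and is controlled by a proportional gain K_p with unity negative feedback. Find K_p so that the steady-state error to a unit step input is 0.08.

K_p = 105

For a type-0 loop with proportional control, e_ss = 1/(1 + K_p·P(0)).
P(0) = 0.1091. Require 1/(1 + K_p·0.1091) = 0.08, so 1 + 0.1091·K_p = 12.5.
K_p = (12.5 − 1)/0.1091 = 105.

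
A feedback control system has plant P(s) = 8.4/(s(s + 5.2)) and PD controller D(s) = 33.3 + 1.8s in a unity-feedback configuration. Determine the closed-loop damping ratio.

Forward path: (33.3 + 1.8s)·8.4/(s(s+5.2)). The closed-loop characteristic equation is s² + (5.2 + 8.4·1.8)s + 8.4·33.3 = 0.
That is s² + 20.32s + 279.7 = 0, so ω_n = 16.72 rad/s and ζ = 20.32/(2·16.72) = 0.6075.

ζ = 0.607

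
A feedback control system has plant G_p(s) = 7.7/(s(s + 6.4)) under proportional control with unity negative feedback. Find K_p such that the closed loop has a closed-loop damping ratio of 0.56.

Closed-loop characteristic equation: s² + 6.4s + K_p·7.7 = 0.
So ω_n = √(7.7K_p) and 2ζω_n = 6.4, giving ζ = 6.4/(2√(7.7K_p)).
Setting ζ = 0.56: √(7.7K_p) = 6.4/(2·0.56) = 5.714, so K_p = 32.65/7.7 = 4.24.

K_p = 4.24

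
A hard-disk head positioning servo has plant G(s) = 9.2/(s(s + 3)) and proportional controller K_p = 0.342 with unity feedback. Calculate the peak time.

T_p = 3.32 s

Closed-loop characteristic equation: s² + 3s + 3.146 = 0, so ω_n = 1.774 rad/s and ζ = 3/(2·1.774) = 0.8456.
Damped frequency ω_d = ω_n√(1−ζ²) = 0.9468 rad/s, so peak time T_p = π/ω_d = 3.32 s.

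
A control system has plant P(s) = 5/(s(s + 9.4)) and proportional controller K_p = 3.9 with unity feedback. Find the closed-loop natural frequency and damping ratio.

The closed-loop denominator is s(s+9.4) + 3.9·5 = s² + 9.4s + 19.5.
So ω_n² = 19.5 ⇒ ω_n = 4.416 rad/s, and ζ = 9.4/(2ω_n) = 1.06.

ω_n = 4.42 rad/s, ζ = 1.06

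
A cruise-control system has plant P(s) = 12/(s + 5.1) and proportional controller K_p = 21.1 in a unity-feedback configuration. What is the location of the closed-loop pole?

Closed-loop transfer function: T(s) = K_p·P(s)/(1 + K_p·P(s)) = 253.2/(s + 5.1 + 253.2) = 253.2/(s + 258.3).
The closed-loop pole is at s = −258.3.

s = -258.3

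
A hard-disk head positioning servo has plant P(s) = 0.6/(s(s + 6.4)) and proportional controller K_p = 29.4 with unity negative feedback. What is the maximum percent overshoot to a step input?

The closed-loop denominator s² + 6.4s + 17.64 gives ω_n = √17.64 = 4.2 and ζ = 6.4/(2ω_n) = 0.7619.
%OS = 100·exp(−πζ/√(1−ζ²)) = 100·exp(−π·0.7619/√0.4195) = 2.48%.

2.48%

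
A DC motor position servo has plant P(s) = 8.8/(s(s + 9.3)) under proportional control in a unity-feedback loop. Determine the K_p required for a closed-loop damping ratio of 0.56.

K_p = 7.84

Closed-loop characteristic equation: s² + 9.3s + K_p·8.8 = 0.
So ω_n = √(8.8K_p) and 2ζω_n = 9.3, giving ζ = 9.3/(2√(8.8K_p)).
Setting ζ = 0.56: √(8.8K_p) = 9.3/(2·0.56) = 8.304, so K_p = 68.95/8.8 = 7.84.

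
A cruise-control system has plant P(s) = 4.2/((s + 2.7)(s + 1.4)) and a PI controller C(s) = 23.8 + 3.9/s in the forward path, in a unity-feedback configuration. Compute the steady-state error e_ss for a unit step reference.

0

The open loop C(s)P(s) has a pole at the origin (type 1), so the static position error constant is infinite and e_ss = 1/(1+∞) = 0.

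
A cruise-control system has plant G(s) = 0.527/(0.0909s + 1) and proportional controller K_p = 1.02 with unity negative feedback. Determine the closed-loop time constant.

Closed loop: T(s) = K_p·G/(1+K_p·G) = 0.5375/(0.0909s + 1 + 0.5375), with pole at s = −(1 + 0.5375)/0.0909 = −16.91.
Closed-loop time constant τ = 1/16.91 = 0.0591 s.

τ = 0.0591 s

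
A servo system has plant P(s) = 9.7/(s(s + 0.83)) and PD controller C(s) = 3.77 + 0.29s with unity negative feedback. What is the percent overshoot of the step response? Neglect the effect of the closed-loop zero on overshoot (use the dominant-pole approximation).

Forward path: (3.77 + 0.29s)·9.7/(s(s+0.83)). The closed-loop characteristic equation is s² + (0.83 + 9.7·0.29)s + 9.7·3.77 = 0.
That is s² + 3.643s + 36.57 = 0, so ω_n = 6.047 rad/s and ζ = 3.643/(2·6.047) = 0.3012.
%OS = 100·exp(−πζ/√(1−ζ²)) = 37.1%.

37.1%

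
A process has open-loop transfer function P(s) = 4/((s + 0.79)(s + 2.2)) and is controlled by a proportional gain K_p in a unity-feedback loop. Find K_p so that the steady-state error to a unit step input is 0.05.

Steady-state error for a unit step on this type-0 loop is 1/(1 + K_p·P(0)).
P(0) = 2.301. Require 1/(1 + K_p·2.301) = 0.05, so 1 + 2.301·K_p = 20.
K_p = (20 − 1)/2.301 = 8.26.

K_p = 8.26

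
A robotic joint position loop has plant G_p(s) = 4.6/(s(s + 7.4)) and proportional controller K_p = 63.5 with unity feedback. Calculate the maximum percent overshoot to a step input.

49.8%

Closed-loop characteristic equation: s² + 7.4s + 292.1 = 0, so ω_n = 17.09 rad/s and ζ = 7.4/(2·17.09) = 0.2165.
%OS = 100·exp(−πζ/√(1−ζ²)) = 100·exp(−π·0.2165/√0.9531) = 49.8%.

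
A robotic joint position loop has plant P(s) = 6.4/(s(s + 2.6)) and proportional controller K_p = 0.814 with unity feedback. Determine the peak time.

The closed-loop denominator s² + 2.6s + 5.21 gives ω_n = √5.21 = 2.282 and ζ = 2.6/(2ω_n) = 0.5696.
Damped frequency ω_d = ω_n√(1−ζ²) = 1.876 rad/s, so peak time T_p = π/ω_d = 1.67 s.

T_p = 1.67 s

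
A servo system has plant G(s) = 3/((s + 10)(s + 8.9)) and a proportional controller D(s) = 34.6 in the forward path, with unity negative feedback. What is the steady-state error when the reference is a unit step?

0.462

The loop is type 0. Static position error constant K_pos = D(0)·G(0) = 34.6·0.03371 = 1.166.
Steady-state error to a unit step: e_ss = 1/(1+K_pos) = 1/2.166 = 0.462.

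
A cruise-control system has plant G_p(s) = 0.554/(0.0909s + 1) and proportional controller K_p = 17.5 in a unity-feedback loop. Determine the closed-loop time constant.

Closed loop: T(s) = K_p·G_p/(1+K_p·G_p) = 9.695/(0.0909s + 1 + 9.695), with pole at s = −(1 + 9.695)/0.0909 = −117.7.
Closed-loop time constant τ = 1/117.7 = 0.0085 s.

τ = 0.0085 s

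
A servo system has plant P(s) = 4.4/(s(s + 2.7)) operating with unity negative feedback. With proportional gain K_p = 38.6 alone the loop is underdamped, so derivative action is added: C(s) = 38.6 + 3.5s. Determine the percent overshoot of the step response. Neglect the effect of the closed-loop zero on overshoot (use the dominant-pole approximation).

Forward path: (38.6 + 3.5s)·4.4/(s(s+2.7)). The closed-loop characteristic equation is s² + (2.7 + 4.4·3.5)s + 4.4·38.6 = 0.
That is s² + 18.1s + 169.8 = 0, so ω_n = 13.03 rad/s and ζ = 18.1/(2·13.03) = 0.6944.
%OS = 100·exp(−πζ/√(1−ζ²)) = 4.82%.

4.82%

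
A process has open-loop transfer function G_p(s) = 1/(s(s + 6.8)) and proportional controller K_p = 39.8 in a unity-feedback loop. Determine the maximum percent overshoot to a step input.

The closed-loop denominator s² + 6.8s + 39.8 gives ω_n = √39.8 = 6.309 and ζ = 6.8/(2ω_n) = 0.5389.
%OS = 100·exp(−πζ/√(1−ζ²)) = 100·exp(−π·0.5389/√0.7095) = 13.4%.

13.4%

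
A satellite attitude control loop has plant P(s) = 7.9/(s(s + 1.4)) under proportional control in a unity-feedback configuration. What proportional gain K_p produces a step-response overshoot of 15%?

From %OS = 100·exp(−πζ/√(1−ζ²)) = 15%, ζ = −ln(0.15)/√(π²+ln²(0.15)) = 0.5169.
Characteristic equation s² + 1.4s + 7.9K_p = 0 gives ζ = 1.4/(2√(7.9K_p)).
Setting ζ = 0.5169: √(7.9K_p) = 1.4/(2·0.5169) = 1.354, so K_p = 1.834/7.9 = 0.232.

K_p = 0.232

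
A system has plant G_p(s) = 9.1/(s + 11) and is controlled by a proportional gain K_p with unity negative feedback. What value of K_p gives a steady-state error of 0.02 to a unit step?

K_p = 59.2

Steady-state error for a unit step on this type-0 loop is 1/(1 + K_p·G_p(0)).
G_p(0) = 0.8273. Require 1/(1 + K_p·0.8273) = 0.02, so 1 + 0.8273·K_p = 50.
K_p = (50 − 1)/0.8273 = 59.2.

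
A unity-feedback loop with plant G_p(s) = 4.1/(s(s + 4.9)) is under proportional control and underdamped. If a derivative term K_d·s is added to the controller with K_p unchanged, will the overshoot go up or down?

The derivative term adds K·K_d to the s-coefficient of the characteristic equation, raising 2ζω_n while ω_n is unchanged; ζ increases, so overshoot decreases.

decrease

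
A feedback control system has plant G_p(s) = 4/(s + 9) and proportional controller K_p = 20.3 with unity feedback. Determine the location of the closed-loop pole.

Closed-loop transfer function: T(s) = K_p·G_p(s)/(1 + K_p·G_p(s)) = 81.2/(s + 9 + 81.2) = 81.2/(s + 90.2).
The closed-loop pole is at s = −90.2.

s = -90.2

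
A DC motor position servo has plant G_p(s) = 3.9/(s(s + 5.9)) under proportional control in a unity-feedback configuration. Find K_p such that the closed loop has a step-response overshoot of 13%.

From %OS = 100·exp(−πζ/√(1−ζ²)) = 13%, ζ = −ln(0.13)/√(π²+ln²(0.13)) = 0.5446.
Characteristic equation s² + 5.9s + 3.9K_p = 0 gives ζ = 5.9/(2√(3.9K_p)).
Setting ζ = 0.5446: √(3.9K_p) = 5.9/(2·0.5446) = 5.416, so K_p = 29.34/3.9 = 7.52.

K_p = 7.52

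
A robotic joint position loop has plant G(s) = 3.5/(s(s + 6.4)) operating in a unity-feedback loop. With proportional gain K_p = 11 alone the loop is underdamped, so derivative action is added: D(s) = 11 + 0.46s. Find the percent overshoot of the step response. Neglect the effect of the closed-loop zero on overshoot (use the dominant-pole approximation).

7.03%

Forward path: (11 + 0.46s)·3.5/(s(s+6.4)). The closed-loop characteristic equation is s² + (6.4 + 3.5·0.46)s + 3.5·11 = 0.
That is s² + 8.01s + 38.5 = 0, so ω_n = 6.205 rad/s and ζ = 8.01/(2·6.205) = 0.6455.
%OS = 100·exp(−πζ/√(1−ζ²)) = 7.03%.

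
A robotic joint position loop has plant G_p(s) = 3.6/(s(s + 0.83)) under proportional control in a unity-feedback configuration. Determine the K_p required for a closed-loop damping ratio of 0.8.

Closed-loop characteristic equation: s² + 0.83s + K_p·3.6 = 0.
So ω_n = √(3.6K_p) and 2ζω_n = 0.83, giving ζ = 0.83/(2√(3.6K_p)).
Setting ζ = 0.8: √(3.6K_p) = 0.83/(2·0.8) = 0.5187, so K_p = 0.2691/3.6 = 0.0748.

K_p = 0.0748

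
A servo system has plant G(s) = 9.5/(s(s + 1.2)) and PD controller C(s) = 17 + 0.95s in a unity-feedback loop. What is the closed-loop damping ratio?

Forward path: (17 + 0.95s)·9.5/(s(s+1.2)). The closed-loop characteristic equation is s² + (1.2 + 9.5·0.95)s + 9.5·17 = 0.
That is s² + 10.22s + 161.5 = 0, so ω_n = 12.71 rad/s and ζ = 10.22/(2·12.71) = 0.4023.

ζ = 0.402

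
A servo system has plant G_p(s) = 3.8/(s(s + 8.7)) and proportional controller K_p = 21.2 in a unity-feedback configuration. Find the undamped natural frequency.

The closed-loop denominator is s(s+8.7) + 21.2·3.8 = s² + 8.7s + 80.56.
So ω_n² = 80.56 ⇒ ω_n = 8.976 rad/s, and ζ = 8.7/(2ω_n) = 0.485.

ω_n = 8.98 rad/s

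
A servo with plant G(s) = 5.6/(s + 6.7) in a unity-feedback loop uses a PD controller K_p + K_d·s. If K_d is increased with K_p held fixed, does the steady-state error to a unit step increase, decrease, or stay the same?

unchanged

At s = 0 the derivative term contributes nothing: C(0) = K_p regardless of K_d, so K_pos = K_p·G(0) and e_ss are unchanged.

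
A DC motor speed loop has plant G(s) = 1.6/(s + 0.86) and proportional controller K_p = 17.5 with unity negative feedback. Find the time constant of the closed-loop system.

Closed-loop transfer function: T(s) = K_p·G(s)/(1 + K_p·G(s)) = 28/(s + 0.86 + 28) = 28/(s + 28.86).
Time constant τ = 1/28.86 = 0.0347 s.

τ = 0.0347 s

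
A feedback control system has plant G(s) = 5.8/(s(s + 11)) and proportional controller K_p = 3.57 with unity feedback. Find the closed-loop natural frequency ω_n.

With unity feedback the closed-loop characteristic equation is s² + 11s + 3.57·5.8 = s² + 11s + 20.71 = 0.
Matching s² + 2ζω_n s + ω_n²: ω_n = √20.71 = 4.55 rad/s and 2ζω_n = 11, so ζ = 11/(2·4.55) = 1.21.

ω_n = 4.55 rad/s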